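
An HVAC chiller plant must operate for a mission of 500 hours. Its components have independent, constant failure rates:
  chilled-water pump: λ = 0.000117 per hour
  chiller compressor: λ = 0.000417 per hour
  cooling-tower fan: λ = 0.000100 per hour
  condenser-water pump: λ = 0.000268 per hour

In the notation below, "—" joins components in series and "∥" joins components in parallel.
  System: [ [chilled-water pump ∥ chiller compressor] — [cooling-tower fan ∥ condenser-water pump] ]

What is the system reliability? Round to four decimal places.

R(chilled-water pump) = exp(−0.000117 × 500) = 0.943178
R(chiller compressor) = exp(−0.000417 × 500) = 0.811801
R(cooling-tower fan) = exp(−0.000100 × 500) = 0.951229
R(condenser-water pump) = exp(−0.000268 × 500) = 0.874590
Parallel (chilled-water pump and chiller compressor): 1 − (1 − 0.943178)(1 − 0.811801) = 0.989306
Parallel (cooling-tower fan and condenser-water pump): 1 − (1 − 0.951229)(1 − 0.874590) = 0.993884
Series ([0.989306] and [0.993884]): 0.989306 × 0.993884 = 0.9833

0.9833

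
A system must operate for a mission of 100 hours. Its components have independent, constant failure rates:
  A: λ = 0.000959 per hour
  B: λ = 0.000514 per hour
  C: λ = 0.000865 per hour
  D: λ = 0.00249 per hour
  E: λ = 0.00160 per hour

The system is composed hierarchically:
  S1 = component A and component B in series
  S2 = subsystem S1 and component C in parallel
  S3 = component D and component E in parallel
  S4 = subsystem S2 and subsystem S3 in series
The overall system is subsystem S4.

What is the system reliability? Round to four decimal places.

R(A) = exp(−0.000959 × 100) = 0.908555
R(B) = exp(−0.000514 × 100) = 0.949899
R(C) = exp(−0.000865 × 100) = 0.917136
R(D) = exp(−0.00249 × 100) = 0.779580
R(E) = exp(−0.00160 × 100) = 0.852144
Series (A and B): 0.908555 × 0.949899 = 0.863035
Parallel ([0.863035] and C): 1 − (1 − 0.863035)(1 − 0.917136) = 0.988651
Parallel (D and E): 1 − (1 − 0.779580)(1 − 0.852144) = 0.967410
Series ([0.988651] and [0.967410]): 0.988651 × 0.967410 = 0.9564

0.9564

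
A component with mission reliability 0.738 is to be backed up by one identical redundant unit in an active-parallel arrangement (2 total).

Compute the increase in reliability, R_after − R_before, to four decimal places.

0.1934

R_before = 0.738
R_after = 1 − (1 − 0.738)^2 = 0.9314
ΔR = 0.9314 − 0.738 = 0.1934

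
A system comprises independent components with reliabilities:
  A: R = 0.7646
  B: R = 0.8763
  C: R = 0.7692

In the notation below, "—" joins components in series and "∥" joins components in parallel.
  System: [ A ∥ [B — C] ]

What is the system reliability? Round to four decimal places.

Series (B and C): 0.876300 × 0.769200 = 0.674050
Parallel (A and [0.674050]): 1 − (1 − 0.764600)(1 − 0.674050) = 0.9233

0.9233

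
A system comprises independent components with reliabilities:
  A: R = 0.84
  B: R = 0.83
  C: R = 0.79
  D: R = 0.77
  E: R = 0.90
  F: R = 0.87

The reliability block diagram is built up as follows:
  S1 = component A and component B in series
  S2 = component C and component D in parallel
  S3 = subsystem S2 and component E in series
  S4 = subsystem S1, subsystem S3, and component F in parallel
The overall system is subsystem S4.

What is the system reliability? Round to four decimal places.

0.9944

Series (A and B): 0.840000 × 0.830000 = 0.697200
Parallel (C and D): 1 − (1 − 0.790000)(1 − 0.770000) = 0.951700
Series ([0.951700] and E): 0.951700 × 0.900000 = 0.856530
Parallel ([0.697200], [0.856530], and F): 1 − (1 − 0.697200)(1 − 0.856530)(1 − 0.870000) = 0.9944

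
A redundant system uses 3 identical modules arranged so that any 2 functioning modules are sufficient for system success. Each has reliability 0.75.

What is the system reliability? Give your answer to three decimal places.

R = Σ_{i=2}^{3} C(3,i) p^i (1−p)^{3−i} with p = 0.75
C(3,2)·0.75^2·0.25^1 = 0.42188
C(3,3)·0.75^3·0.25^0 = 0.42188
Sum = 0.844

0.844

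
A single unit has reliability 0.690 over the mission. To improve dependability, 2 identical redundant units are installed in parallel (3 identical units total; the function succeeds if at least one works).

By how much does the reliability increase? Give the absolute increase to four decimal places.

0.2802

R_before = 0.690
R_after = 1 − (1 − 0.690)^3 = 0.9702
ΔR = 0.9702 − 0.690 = 0.2802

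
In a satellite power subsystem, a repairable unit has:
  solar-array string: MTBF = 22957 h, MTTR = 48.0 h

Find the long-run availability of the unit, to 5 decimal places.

A(solar-array string) = MTBF/(MTBF+MTTR) = 22957/(22957+48.0) = 0.99791

0.99791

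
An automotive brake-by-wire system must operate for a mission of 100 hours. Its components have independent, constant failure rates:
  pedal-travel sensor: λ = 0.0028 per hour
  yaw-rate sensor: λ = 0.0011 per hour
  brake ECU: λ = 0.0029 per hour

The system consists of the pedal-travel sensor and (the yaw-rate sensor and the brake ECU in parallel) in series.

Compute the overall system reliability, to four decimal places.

0.7360

R(pedal-travel sensor) = exp(−0.0028 × 100) = 0.755784
R(yaw-rate sensor) = exp(−0.0011 × 100) = 0.895834
R(brake ECU) = exp(−0.0029 × 100) = 0.748264
Parallel (yaw-rate sensor and brake ECU): 1 − (1 − 0.895834)(1 − 0.748264) = 0.973778
Series (pedal-travel sensor and [0.973778]): 0.755784 × 0.973778 = 0.7360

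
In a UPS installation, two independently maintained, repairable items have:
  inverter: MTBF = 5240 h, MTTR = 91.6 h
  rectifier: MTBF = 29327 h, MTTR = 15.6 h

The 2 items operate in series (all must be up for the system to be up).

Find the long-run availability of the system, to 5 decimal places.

A(inverter) = MTBF/(MTBF+MTTR) = 5240/(5240+91.6) = 0.982819
A(rectifier) = MTBF/(MTBF+MTTR) = 29327/(29327+15.6) = 0.999468
Series availability: 0.982819 × 0.999468 = 0.98230

0.98230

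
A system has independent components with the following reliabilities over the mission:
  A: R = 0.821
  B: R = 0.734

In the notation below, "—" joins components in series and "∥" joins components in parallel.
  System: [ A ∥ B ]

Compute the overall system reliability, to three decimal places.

0.952

Parallel (A and B): 1 − (1 − 0.82100)(1 − 0.73400) = 0.952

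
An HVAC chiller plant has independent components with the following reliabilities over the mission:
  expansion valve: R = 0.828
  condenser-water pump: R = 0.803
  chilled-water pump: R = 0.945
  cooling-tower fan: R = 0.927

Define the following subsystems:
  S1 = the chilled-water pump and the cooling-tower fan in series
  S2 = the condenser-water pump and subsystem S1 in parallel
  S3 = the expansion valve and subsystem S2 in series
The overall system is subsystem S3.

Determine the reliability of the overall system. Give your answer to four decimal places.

Series (chilled-water pump and cooling-tower fan): 0.945000 × 0.927000 = 0.876015
Parallel (condenser-water pump and [0.876015]): 1 − (1 − 0.803000)(1 − 0.876015) = 0.975575
Series (expansion valve and [0.975575]): 0.828000 × 0.975575 = 0.8078

0.8078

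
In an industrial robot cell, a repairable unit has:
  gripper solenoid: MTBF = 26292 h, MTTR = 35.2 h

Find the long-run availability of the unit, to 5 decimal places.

0.99866

A(gripper solenoid) = MTBF/(MTBF+MTTR) = 26292/(26292+35.2) = 0.99866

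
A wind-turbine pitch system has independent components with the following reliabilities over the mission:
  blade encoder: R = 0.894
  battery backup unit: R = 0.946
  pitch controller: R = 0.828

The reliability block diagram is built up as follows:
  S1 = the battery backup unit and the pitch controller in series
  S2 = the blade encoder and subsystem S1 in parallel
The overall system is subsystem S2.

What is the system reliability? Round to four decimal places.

0.9770

Series (battery backup unit and pitch controller): 0.946000 × 0.828000 = 0.783288
Parallel (blade encoder and [0.783288]): 1 − (1 − 0.894000)(1 − 0.783288) = 0.9770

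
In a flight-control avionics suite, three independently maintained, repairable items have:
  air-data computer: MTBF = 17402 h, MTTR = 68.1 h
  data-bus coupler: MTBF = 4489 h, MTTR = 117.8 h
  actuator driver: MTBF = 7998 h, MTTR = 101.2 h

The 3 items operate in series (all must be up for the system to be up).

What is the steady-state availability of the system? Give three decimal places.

0.959

A(air-data computer) = MTBF/(MTBF+MTTR) = 17402/(17402+68.1) = 0.996102
A(data-bus coupler) = MTBF/(MTBF+MTTR) = 4489/(4489+117.8) = 0.974429
A(actuator driver) = MTBF/(MTBF+MTTR) = 7998/(7998+101.2) = 0.987505
Series availability: 0.996102 × 0.974429 × 0.987505 = 0.959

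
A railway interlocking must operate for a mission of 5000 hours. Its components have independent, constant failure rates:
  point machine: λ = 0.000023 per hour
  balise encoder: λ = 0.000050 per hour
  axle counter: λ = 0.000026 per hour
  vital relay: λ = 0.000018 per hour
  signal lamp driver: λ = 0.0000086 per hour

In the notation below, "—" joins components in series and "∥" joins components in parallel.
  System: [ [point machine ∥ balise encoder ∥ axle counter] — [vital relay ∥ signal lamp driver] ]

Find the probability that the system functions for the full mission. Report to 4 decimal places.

R(point machine) = exp(−0.000023 × 5000) = 0.891366
R(balise encoder) = exp(−0.000050 × 5000) = 0.778801
R(axle counter) = exp(−0.000026 × 5000) = 0.878095
R(vital relay) = exp(−0.000018 × 5000) = 0.913931
R(signal lamp driver) = exp(−0.0000086 × 5000) = 0.957911
Parallel (point machine, balise encoder, and axle counter): 1 − (1 − 0.891366)(1 − 0.778801)(1 − 0.878095) = 0.997071
Parallel (vital relay and signal lamp driver): 1 − (1 − 0.913931)(1 − 0.957911) = 0.996377
Series ([0.997071] and [0.996377]): 0.997071 × 0.996377 = 0.9935

0.9935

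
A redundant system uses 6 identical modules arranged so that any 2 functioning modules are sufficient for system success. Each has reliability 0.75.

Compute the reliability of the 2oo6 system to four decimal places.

R = Σ_{i=2}^{6} C(6,i) p^i (1−p)^{6−i} with p = 0.75
C(6,2)·0.75^2·0.25^4 = 0.032959
C(6,3)·0.75^3·0.25^3 = 0.131836
C(6,4)·0.75^4·0.25^2 = 0.296631
C(6,5)·0.75^5·0.25^1 = 0.355957
C(6,6)·0.75^6·0.25^0 = 0.177979
Sum = 0.9954

0.9954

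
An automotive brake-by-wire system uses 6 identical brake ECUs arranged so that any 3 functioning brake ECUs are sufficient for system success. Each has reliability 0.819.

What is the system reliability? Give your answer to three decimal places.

R = Σ_{i=3}^{6} C(6,i) p^i (1−p)^{6−i} with p = 0.819
C(6,3)·0.819^3·0.181^3 = 0.06515
C(6,4)·0.819^4·0.181^2 = 0.22110
C(6,5)·0.819^5·0.181^1 = 0.40017
C(6,6)·0.819^6·0.181^0 = 0.30179
Sum = 0.988

0.988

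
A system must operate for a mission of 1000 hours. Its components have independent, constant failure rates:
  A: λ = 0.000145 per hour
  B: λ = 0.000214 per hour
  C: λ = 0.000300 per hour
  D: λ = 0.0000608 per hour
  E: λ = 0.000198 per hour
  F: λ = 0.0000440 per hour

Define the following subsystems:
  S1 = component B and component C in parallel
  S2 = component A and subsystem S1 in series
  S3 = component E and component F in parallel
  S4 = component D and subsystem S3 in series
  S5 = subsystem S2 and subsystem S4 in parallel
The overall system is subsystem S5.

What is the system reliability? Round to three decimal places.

0.988

R(A) = exp(−0.000145 × 1000) = 0.86502
R(B) = exp(−0.000214 × 1000) = 0.80735
R(C) = exp(−0.000300 × 1000) = 0.74082
R(D) = exp(−0.0000608 × 1000) = 0.94101
R(E) = exp(−0.000198 × 1000) = 0.82037
R(F) = exp(−0.0000440 × 1000) = 0.95695
Parallel (B and C): 1 − (1 − 0.80735)(1 − 0.74082) = 0.95007
Series (A and [0.95007]): 0.86502 × 0.95007 = 0.82183
Parallel (E and F): 1 − (1 − 0.82037)(1 − 0.95695) = 0.99227
Series (D and [0.99227]): 0.94101 × 0.99227 = 0.93374
Parallel ([0.82183] and [0.93374]): 1 − (1 − 0.82183)(1 − 0.93374) = 0.988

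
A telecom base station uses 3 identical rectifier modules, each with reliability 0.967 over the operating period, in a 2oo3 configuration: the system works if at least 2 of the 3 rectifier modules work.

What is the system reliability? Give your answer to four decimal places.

0.9968

R = Σ_{i=2}^{3} C(3,i) p^i (1−p)^{3−i} with p = 0.967
C(3,2)·0.967^2·0.033^1 = 0.092574
C(3,3)·0.967^3·0.033^0 = 0.904231
Sum = 0.9968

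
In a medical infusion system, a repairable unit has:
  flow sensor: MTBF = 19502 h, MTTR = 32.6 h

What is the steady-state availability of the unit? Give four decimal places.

0.9983

A(flow sensor) = MTBF/(MTBF+MTTR) = 19502/(19502+32.6) = 0.9983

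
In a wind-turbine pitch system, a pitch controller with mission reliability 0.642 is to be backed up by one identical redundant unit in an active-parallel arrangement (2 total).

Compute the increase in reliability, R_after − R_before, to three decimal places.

0.230

R_before = 0.642
R_after = 1 − (1 − 0.642)^2 = 0.872
ΔR = 0.872 − 0.642 = 0.230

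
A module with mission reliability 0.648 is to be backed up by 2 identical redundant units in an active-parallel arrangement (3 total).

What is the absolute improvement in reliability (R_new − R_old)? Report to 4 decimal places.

0.3084

R_before = 0.648
R_after = 1 − (1 − 0.648)^3 = 0.9564
ΔR = 0.9564 − 0.648 = 0.3084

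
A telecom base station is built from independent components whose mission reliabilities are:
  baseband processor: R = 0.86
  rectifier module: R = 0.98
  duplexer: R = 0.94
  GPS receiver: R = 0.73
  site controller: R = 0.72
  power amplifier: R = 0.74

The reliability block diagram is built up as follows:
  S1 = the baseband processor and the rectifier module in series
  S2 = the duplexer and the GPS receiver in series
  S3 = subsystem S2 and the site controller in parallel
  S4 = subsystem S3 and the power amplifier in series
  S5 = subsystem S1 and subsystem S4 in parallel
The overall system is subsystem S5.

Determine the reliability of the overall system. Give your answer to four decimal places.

0.9489

Series (baseband processor and rectifier module): 0.860000 × 0.980000 = 0.842800
Series (duplexer and GPS receiver): 0.940000 × 0.730000 = 0.686200
Parallel ([0.686200] and site controller): 1 − (1 − 0.686200)(1 − 0.720000) = 0.912136
Series ([0.912136] and power amplifier): 0.912136 × 0.740000 = 0.674981
Parallel ([0.842800] and [0.674981]): 1 − (1 − 0.842800)(1 − 0.674981) = 0.9489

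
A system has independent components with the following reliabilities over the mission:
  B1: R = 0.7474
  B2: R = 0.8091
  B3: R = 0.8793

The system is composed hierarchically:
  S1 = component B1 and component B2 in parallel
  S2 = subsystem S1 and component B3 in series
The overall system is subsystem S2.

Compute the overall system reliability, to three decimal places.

0.837

Parallel (B1 and B2): 1 − (1 − 0.74740)(1 − 0.80910) = 0.95178
Series ([0.95178] and B3): 0.95178 × 0.87930 = 0.837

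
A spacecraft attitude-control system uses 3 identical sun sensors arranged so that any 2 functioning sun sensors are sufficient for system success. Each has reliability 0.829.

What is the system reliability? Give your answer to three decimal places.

R = Σ_{i=2}^{3} C(3,i) p^i (1−p)^{3−i} with p = 0.829
C(3,2)·0.829^2·0.171^1 = 0.35255
C(3,3)·0.829^3·0.171^0 = 0.56972
Sum = 0.922

0.922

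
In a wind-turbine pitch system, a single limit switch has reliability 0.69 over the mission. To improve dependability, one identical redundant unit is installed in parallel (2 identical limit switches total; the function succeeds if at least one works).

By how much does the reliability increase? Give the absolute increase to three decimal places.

R_before = 0.69
R_after = 1 − (1 − 0.69)^2 = 0.904
ΔR = 0.904 − 0.69 = 0.214

0.214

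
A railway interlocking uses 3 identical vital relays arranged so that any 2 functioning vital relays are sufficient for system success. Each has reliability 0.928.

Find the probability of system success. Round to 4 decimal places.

R = Σ_{i=2}^{3} C(3,i) p^i (1−p)^{3−i} with p = 0.928
C(3,2)·0.928^2·0.072^1 = 0.186016
C(3,3)·0.928^3·0.072^0 = 0.799179
Sum = 0.9852

0.9852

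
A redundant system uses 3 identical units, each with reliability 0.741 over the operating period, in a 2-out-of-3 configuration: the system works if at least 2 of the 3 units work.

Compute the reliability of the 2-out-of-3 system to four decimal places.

R = Σ_{i=2}^{3} C(3,i) p^i (1−p)^{3−i} with p = 0.741
C(3,2)·0.741^2·0.259^1 = 0.426636
C(3,3)·0.741^3·0.259^0 = 0.406869
Sum = 0.8335

0.8335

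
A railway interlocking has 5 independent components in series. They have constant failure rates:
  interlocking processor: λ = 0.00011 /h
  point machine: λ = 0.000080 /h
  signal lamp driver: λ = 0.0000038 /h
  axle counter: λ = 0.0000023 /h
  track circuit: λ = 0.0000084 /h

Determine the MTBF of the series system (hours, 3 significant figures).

Series of exponential components: λ_sys = Σ λ_i
λ_sys = 0.00011 + 0.000080 + 0.0000038 + 0.0000023 + 0.0000084 = 2.0450e-04 /h
MTBF = 1 / λ_sys = 4890 h

4890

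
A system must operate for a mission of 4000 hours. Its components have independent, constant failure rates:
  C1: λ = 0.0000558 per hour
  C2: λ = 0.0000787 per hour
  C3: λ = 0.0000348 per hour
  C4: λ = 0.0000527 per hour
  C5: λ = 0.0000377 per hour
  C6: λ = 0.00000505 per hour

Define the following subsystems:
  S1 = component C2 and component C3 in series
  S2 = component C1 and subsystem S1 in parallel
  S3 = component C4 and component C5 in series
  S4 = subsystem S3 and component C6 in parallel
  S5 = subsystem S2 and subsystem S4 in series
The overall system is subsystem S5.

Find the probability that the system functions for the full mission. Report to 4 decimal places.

0.9214

R(C1) = exp(−0.0000558 × 4000) = 0.799955
R(C2) = exp(−0.0000787 × 4000) = 0.729935
R(C3) = exp(−0.0000348 × 4000) = 0.870054
R(C4) = exp(−0.0000527 × 4000) = 0.809936
R(C5) = exp(−0.0000377 × 4000) = 0.860020
R(C6) = exp(−0.00000505 × 4000) = 0.980003
Series (C2 and C3): 0.729935 × 0.870054 = 0.635083
Parallel (C1 and [0.635083]): 1 − (1 − 0.799955)(1 − 0.635083) = 0.927000
Series (C4 and C5): 0.809936 × 0.860020 = 0.696561
Parallel ([0.696561] and C6): 1 − (1 − 0.696561)(1 − 0.980003) = 0.993932
Series ([0.927000] and [0.993932]): 0.927000 × 0.993932 = 0.9214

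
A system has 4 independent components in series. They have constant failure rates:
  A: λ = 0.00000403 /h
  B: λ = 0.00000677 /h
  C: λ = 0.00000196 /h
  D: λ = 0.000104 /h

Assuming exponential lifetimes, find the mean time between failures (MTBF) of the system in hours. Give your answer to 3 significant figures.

8560

Series of exponential components: λ_sys = Σ λ_i
λ_sys = 0.00000403 + 0.00000677 + 0.00000196 + 0.000104 = 1.1676e-04 /h
MTBF = 1 / λ_sys = 8560 h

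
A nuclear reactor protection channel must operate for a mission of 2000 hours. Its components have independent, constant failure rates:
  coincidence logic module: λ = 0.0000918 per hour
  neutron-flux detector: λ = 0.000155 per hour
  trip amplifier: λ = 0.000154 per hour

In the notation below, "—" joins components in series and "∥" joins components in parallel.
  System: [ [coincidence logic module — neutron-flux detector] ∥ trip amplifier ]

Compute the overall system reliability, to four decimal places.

0.8967

R(coincidence logic module) = exp(−0.0000918 × 2000) = 0.832269
R(neutron-flux detector) = exp(−0.000155 × 2000) = 0.733447
R(trip amplifier) = exp(−0.000154 × 2000) = 0.734915
Series (coincidence logic module and neutron-flux detector): 0.832269 × 0.733447 = 0.610425
Parallel ([0.610425] and trip amplifier): 1 − (1 − 0.610425)(1 − 0.734915) = 0.8967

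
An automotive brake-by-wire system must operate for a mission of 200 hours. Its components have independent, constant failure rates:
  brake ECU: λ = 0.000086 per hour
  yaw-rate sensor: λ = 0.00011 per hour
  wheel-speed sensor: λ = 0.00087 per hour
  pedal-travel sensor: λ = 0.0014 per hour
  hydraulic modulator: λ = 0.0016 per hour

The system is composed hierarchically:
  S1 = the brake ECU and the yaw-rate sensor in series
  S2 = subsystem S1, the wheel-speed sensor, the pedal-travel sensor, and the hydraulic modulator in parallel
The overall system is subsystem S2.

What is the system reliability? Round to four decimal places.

0.9996

R(brake ECU) = exp(−0.000086 × 200) = 0.982947
R(yaw-rate sensor) = exp(−0.00011 × 200) = 0.978240
R(wheel-speed sensor) = exp(−0.00087 × 200) = 0.840297
R(pedal-travel sensor) = exp(−0.0014 × 200) = 0.755784
R(hydraulic modulator) = exp(−0.0016 × 200) = 0.726149
Series (brake ECU and yaw-rate sensor): 0.982947 × 0.978240 = 0.961558
Parallel ([0.961558], wheel-speed sensor, pedal-travel sensor, and hydraulic modulator): 1 − (1 − 0.961558)(1 − 0.840297)(1 − 0.755784)(1 − 0.726149) = 0.9996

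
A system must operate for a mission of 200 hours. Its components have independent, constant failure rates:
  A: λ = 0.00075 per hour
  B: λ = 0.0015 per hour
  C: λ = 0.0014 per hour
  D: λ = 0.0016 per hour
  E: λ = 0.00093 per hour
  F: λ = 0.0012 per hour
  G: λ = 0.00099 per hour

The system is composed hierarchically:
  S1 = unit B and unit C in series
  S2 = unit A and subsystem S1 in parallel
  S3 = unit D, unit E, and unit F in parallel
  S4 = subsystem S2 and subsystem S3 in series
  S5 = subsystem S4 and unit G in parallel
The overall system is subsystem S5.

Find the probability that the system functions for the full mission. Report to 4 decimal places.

R(A) = exp(−0.00075 × 200) = 0.860708
R(B) = exp(−0.0015 × 200) = 0.740818
R(C) = exp(−0.0014 × 200) = 0.755784
R(D) = exp(−0.0016 × 200) = 0.726149
R(E) = exp(−0.00093 × 200) = 0.830274
R(F) = exp(−0.0012 × 200) = 0.786628
R(G) = exp(−0.00099 × 200) = 0.820370
Series (B and C): 0.740818 × 0.755784 = 0.559898
Parallel (A and [0.559898]): 1 − (1 − 0.860708)(1 − 0.559898) = 0.938697
Parallel (D, E, and F): 1 − (1 − 0.726149)(1 − 0.830274)(1 − 0.786628) = 0.990083
Series ([0.938697] and [0.990083]): 0.938697 × 0.990083 = 0.929388
Parallel ([0.929388] and G): 1 − (1 − 0.929388)(1 − 0.820370) = 0.9873

0.9873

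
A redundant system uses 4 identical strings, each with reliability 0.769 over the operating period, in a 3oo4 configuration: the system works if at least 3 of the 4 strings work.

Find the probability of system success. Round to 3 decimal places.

0.770

R = Σ_{i=3}^{4} C(4,i) p^i (1−p)^{4−i} with p = 0.769
C(4,3)·0.769^3·0.231^1 = 0.42020
C(4,4)·0.769^4·0.231^0 = 0.34971
Sum = 0.770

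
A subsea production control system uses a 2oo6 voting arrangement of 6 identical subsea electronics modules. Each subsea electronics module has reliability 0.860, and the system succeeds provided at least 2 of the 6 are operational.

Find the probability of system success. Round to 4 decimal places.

R = Σ_{i=2}^{6} C(6,i) p^i (1−p)^{6−i} with p = 0.860
C(6,2)·0.860^2·0.140^4 = 0.004262
C(6,3)·0.860^3·0.140^3 = 0.034907
C(6,4)·0.860^4·0.140^2 = 0.160820
C(6,5)·0.860^5·0.140^1 = 0.395159
C(6,6)·0.860^6·0.140^0 = 0.404567
Sum = 0.9997

0.9997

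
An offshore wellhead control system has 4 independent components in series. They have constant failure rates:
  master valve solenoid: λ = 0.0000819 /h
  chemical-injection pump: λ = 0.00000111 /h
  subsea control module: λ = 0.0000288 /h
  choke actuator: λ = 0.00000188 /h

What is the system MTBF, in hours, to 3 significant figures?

Series of exponential components: λ_sys = Σ λ_i
λ_sys = 0.0000819 + 0.00000111 + 0.0000288 + 0.00000188 = 1.1369e-04 /h
MTBF = 1 / λ_sys = 8800 h

8800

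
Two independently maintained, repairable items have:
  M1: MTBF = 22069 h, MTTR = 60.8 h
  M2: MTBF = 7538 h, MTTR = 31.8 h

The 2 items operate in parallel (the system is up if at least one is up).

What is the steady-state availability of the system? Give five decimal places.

A(M1) = MTBF/(MTBF+MTTR) = 22069/(22069+60.8) = 0.997253
A(M2) = MTBF/(MTBF+MTTR) = 7538/(7538+31.8) = 0.995799
Parallel availability: 1 − (1 − 0.997253)(1 − 0.995799) = 0.99999

0.99999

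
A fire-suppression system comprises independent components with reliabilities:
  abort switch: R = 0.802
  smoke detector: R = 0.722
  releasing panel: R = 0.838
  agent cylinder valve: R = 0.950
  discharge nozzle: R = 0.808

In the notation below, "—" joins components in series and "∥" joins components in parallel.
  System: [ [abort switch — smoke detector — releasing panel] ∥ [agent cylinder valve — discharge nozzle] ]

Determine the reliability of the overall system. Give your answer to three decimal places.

Series (abort switch, smoke detector, and releasing panel): 0.80200 × 0.72200 × 0.83800 = 0.48524
Series (agent cylinder valve and discharge nozzle): 0.95000 × 0.80800 = 0.76760
Parallel ([0.48524] and [0.76760]): 1 − (1 − 0.48524)(1 − 0.76760) = 0.880

0.880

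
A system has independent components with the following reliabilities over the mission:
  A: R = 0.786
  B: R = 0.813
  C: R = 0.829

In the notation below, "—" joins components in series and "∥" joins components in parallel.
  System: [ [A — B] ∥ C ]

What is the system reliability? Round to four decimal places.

0.9383

Series (A and B): 0.786000 × 0.813000 = 0.639018
Parallel ([0.639018] and C): 1 − (1 − 0.639018)(1 − 0.829000) = 0.9383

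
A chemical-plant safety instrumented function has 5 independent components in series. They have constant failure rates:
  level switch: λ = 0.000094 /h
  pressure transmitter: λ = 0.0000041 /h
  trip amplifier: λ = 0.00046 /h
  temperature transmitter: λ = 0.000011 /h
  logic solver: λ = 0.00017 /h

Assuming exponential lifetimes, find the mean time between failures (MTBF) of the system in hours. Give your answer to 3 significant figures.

1350

Series of exponential components: λ_sys = Σ λ_i
λ_sys = 0.000094 + 0.0000041 + 0.00046 + 0.000011 + 0.00017 = 7.3910e-04 /h
MTBF = 1 / λ_sys = 1350 h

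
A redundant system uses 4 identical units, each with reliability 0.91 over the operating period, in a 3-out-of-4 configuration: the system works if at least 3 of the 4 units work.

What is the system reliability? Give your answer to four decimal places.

R = Σ_{i=3}^{4} C(4,i) p^i (1−p)^{4−i} with p = 0.91
C(4,3)·0.91^3·0.09^1 = 0.271286
C(4,4)·0.91^4·0.09^0 = 0.685750
Sum = 0.9570

0.9570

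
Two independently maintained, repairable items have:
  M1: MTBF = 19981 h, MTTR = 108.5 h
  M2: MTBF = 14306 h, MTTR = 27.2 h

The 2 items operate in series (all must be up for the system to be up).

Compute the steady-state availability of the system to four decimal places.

0.9927

A(M1) = MTBF/(MTBF+MTTR) = 19981/(19981+108.5) = 0.994599
A(M2) = MTBF/(MTBF+MTTR) = 14306/(14306+27.2) = 0.998102
Series availability: 0.994599 × 0.998102 = 0.9927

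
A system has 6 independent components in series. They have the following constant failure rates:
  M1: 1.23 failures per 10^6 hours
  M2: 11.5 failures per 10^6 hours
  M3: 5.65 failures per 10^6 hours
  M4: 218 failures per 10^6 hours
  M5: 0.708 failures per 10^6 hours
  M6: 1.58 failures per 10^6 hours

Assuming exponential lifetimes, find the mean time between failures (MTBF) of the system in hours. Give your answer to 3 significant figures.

Series of exponential components: λ_sys = Σ λ_i
λ_sys = 0.00000123 + 0.0000115 + 0.00000565 + 0.000218 + 0.000000708 + 0.00000158 = 2.3867e-04 /h
MTBF = 1 / λ_sys = 4190 h

4190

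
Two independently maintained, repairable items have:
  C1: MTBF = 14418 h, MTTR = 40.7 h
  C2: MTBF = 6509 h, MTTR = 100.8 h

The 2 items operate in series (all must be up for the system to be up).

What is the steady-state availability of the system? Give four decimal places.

A(C1) = MTBF/(MTBF+MTTR) = 14418/(14418+40.7) = 0.997185
A(C2) = MTBF/(MTBF+MTTR) = 6509/(6509+100.8) = 0.984750
Series availability: 0.997185 × 0.984750 = 0.9820

0.9820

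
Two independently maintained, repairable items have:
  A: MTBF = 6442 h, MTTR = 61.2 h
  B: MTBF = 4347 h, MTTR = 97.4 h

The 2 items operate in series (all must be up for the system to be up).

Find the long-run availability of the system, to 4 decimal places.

A(A) = MTBF/(MTBF+MTTR) = 6442/(6442+61.2) = 0.990589
A(B) = MTBF/(MTBF+MTTR) = 4347/(4347+97.4) = 0.978085
Series availability: 0.990589 × 0.978085 = 0.9689

0.9689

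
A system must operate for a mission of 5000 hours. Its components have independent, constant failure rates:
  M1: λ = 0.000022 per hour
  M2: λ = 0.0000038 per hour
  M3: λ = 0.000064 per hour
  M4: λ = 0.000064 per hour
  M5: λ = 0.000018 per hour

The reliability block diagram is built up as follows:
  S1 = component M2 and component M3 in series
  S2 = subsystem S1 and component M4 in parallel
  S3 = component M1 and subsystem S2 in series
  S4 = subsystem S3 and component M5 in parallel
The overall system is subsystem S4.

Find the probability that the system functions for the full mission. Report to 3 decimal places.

0.985

R(M1) = exp(−0.000022 × 5000) = 0.89583
R(M2) = exp(−0.0000038 × 5000) = 0.98118
R(M3) = exp(−0.000064 × 5000) = 0.72615
R(M4) = exp(−0.000064 × 5000) = 0.72615
R(M5) = exp(−0.000018 × 5000) = 0.91393
Series (M2 and M3): 0.98118 × 0.72615 = 0.71248
Parallel ([0.71248] and M4): 1 − (1 − 0.71248)(1 − 0.72615) = 0.92126
Series (M1 and [0.92126]): 0.89583 × 0.92126 = 0.82529
Parallel ([0.82529] and M5): 1 − (1 − 0.82529)(1 − 0.91393) = 0.985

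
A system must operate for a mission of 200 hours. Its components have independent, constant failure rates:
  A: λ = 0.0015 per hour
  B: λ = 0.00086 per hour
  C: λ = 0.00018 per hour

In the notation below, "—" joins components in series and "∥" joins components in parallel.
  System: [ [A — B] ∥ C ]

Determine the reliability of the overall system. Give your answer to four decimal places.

R(A) = exp(−0.0015 × 200) = 0.740818
R(B) = exp(−0.00086 × 200) = 0.841979
R(C) = exp(−0.00018 × 200) = 0.964640
Series (A and B): 0.740818 × 0.841979 = 0.623753
Parallel ([0.623753] and C): 1 − (1 − 0.623753)(1 − 0.964640) = 0.9867

0.9867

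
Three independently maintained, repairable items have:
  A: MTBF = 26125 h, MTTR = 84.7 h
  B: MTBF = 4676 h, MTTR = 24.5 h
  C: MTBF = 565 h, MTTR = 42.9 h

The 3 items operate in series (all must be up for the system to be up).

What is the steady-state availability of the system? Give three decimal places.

A(A) = MTBF/(MTBF+MTTR) = 26125/(26125+84.7) = 0.996768
A(B) = MTBF/(MTBF+MTTR) = 4676/(4676+24.5) = 0.994788
A(C) = MTBF/(MTBF+MTTR) = 565/(565+42.9) = 0.929429
Series availability: 0.996768 × 0.994788 × 0.929429 = 0.922

0.922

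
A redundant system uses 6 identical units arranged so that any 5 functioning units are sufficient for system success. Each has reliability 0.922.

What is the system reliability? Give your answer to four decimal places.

R = Σ_{i=5}^{6} C(6,i) p^i (1−p)^{6−i} with p = 0.922
C(6,5)·0.922^5·0.078^1 = 0.311817
C(6,6)·0.922^6·0.078^0 = 0.614307
Sum = 0.9261

0.9261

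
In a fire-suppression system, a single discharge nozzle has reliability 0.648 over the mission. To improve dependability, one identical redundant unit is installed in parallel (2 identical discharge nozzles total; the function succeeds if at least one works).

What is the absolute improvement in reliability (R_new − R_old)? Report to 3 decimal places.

R_before = 0.648
R_after = 1 − (1 − 0.648)^2 = 0.876
ΔR = 0.876 − 0.648 = 0.228

0.228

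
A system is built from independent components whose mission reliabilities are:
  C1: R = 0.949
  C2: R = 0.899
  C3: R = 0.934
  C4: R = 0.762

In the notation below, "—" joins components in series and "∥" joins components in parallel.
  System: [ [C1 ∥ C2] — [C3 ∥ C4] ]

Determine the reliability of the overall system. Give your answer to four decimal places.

0.9792

Parallel (C1 and C2): 1 − (1 − 0.949000)(1 − 0.899000) = 0.994849
Parallel (C3 and C4): 1 − (1 − 0.934000)(1 − 0.762000) = 0.984292
Series ([0.994849] and [0.984292]): 0.994849 × 0.984292 = 0.9792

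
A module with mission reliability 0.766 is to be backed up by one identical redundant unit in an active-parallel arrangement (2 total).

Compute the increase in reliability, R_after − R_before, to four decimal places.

R_before = 0.766
R_after = 1 − (1 − 0.766)^2 = 0.9452
ΔR = 0.9452 − 0.766 = 0.1792

0.1792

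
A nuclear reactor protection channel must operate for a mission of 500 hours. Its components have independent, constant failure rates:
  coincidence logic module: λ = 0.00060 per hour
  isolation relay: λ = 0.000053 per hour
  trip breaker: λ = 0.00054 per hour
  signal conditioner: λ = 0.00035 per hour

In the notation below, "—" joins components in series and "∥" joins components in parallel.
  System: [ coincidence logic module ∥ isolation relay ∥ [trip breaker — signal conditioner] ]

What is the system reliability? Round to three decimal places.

R(coincidence logic module) = exp(−0.00060 × 500) = 0.74082
R(isolation relay) = exp(−0.000053 × 500) = 0.97385
R(trip breaker) = exp(−0.00054 × 500) = 0.76338
R(signal conditioner) = exp(−0.00035 × 500) = 0.83946
Series (trip breaker and signal conditioner): 0.76338 × 0.83946 = 0.64083
Parallel (coincidence logic module, isolation relay, and [0.64083]): 1 − (1 − 0.74082)(1 − 0.97385)(1 − 0.64083) = 0.998

0.998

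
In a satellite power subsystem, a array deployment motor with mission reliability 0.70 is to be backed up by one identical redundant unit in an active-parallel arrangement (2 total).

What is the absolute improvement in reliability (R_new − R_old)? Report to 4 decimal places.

R_before = 0.70
R_after = 1 − (1 − 0.70)^2 = 0.9100
ΔR = 0.9100 − 0.70 = 0.2100

0.2100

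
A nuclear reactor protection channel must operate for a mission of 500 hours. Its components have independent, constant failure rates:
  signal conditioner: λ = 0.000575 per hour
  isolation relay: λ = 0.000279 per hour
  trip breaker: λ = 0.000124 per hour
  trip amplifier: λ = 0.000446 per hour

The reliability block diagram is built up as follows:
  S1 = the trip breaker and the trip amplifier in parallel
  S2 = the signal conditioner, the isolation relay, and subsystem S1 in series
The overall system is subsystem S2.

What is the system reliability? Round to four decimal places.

R(signal conditioner) = exp(−0.000575 × 500) = 0.750137
R(isolation relay) = exp(−0.000279 × 500) = 0.869793
R(trip breaker) = exp(−0.000124 × 500) = 0.939883
R(trip amplifier) = exp(−0.000446 × 500) = 0.800115
Parallel (trip breaker and trip amplifier): 1 − (1 − 0.939883)(1 − 0.800115) = 0.987984
Series (signal conditioner, isolation relay, and [0.987984]): 0.750137 × 0.869793 × 0.987984 = 0.6446

0.6446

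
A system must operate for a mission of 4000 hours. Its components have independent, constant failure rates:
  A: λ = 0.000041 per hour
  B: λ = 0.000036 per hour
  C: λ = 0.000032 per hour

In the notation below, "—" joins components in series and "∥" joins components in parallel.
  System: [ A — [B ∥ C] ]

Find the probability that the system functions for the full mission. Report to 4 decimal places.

R(A) = exp(−0.000041 × 4000) = 0.848742
R(B) = exp(−0.000036 × 4000) = 0.865888
R(C) = exp(−0.000032 × 4000) = 0.879853
Parallel (B and C): 1 − (1 − 0.865888)(1 − 0.879853) = 0.983887
Series (A and [0.983887]): 0.848742 × 0.983887 = 0.8351

0.8351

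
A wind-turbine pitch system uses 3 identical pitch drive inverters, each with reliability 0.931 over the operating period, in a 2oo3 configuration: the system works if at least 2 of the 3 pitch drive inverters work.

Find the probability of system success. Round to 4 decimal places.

R = Σ_{i=2}^{3} C(3,i) p^i (1−p)^{3−i} with p = 0.931
C(3,2)·0.931^2·0.069^1 = 0.179420
C(3,3)·0.931^3·0.069^0 = 0.806954
Sum = 0.9864

0.9864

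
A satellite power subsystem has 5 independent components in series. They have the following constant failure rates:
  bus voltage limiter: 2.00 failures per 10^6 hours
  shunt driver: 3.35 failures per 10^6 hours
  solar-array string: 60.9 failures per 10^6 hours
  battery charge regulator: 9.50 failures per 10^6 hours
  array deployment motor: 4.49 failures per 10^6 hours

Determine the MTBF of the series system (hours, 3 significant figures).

Series of exponential components: λ_sys = Σ λ_i
λ_sys = 0.00000200 + 0.00000335 + 0.0000609 + 0.00000950 + 0.00000449 = 8.0240e-05 /h
MTBF = 1 / λ_sys = 12500 h

12500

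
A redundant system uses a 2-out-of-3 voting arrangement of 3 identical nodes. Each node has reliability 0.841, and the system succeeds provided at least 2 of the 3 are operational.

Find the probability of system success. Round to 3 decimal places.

0.932

R = Σ_{i=2}^{3} C(3,i) p^i (1−p)^{3−i} with p = 0.841
C(3,2)·0.841^2·0.159^1 = 0.33737
C(3,3)·0.841^3·0.159^0 = 0.59482
Sum = 0.932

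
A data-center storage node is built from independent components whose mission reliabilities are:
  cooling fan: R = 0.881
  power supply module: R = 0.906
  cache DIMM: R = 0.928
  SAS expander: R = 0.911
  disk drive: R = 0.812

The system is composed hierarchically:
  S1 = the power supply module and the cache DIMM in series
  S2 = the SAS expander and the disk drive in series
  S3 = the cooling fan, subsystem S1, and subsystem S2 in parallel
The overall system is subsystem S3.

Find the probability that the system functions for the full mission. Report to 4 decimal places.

Series (power supply module and cache DIMM): 0.906000 × 0.928000 = 0.840768
Series (SAS expander and disk drive): 0.911000 × 0.812000 = 0.739732
Parallel (cooling fan, [0.840768], and [0.739732]): 1 − (1 − 0.881000)(1 − 0.840768)(1 − 0.739732) = 0.9951

0.9951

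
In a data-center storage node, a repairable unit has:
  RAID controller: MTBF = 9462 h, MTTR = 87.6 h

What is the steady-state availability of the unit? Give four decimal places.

0.9908

A(RAID controller) = MTBF/(MTBF+MTTR) = 9462/(9462+87.6) = 0.9908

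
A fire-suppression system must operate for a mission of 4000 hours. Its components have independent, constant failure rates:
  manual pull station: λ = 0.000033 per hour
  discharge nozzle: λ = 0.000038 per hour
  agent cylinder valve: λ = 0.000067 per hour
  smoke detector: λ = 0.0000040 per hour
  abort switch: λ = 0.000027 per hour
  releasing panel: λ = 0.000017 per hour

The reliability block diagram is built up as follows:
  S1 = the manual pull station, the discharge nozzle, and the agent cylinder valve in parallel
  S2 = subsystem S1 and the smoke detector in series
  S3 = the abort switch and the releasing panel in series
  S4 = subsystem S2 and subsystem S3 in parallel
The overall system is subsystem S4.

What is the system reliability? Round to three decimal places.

0.997

R(manual pull station) = exp(−0.000033 × 4000) = 0.87634
R(discharge nozzle) = exp(−0.000038 × 4000) = 0.85899
R(agent cylinder valve) = exp(−0.000067 × 4000) = 0.76491
R(smoke detector) = exp(−0.0000040 × 4000) = 0.98413
R(abort switch) = exp(−0.000027 × 4000) = 0.89763
R(releasing panel) = exp(−0.000017 × 4000) = 0.93426
Parallel (manual pull station, discharge nozzle, and agent cylinder valve): 1 − (1 − 0.87634)(1 − 0.85899)(1 − 0.76491) = 0.99590
Series ([0.99590] and smoke detector): 0.99590 × 0.98413 = 0.98010
Series (abort switch and releasing panel): 0.89763 × 0.93426 = 0.83862
Parallel ([0.98010] and [0.83862]): 1 − (1 − 0.98010)(1 − 0.83862) = 0.997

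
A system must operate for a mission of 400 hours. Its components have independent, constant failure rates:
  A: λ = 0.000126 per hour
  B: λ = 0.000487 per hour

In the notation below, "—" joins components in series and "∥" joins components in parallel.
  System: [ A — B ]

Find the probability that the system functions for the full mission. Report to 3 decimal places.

R(A) = exp(−0.000126 × 400) = 0.95085
R(B) = exp(−0.000487 × 400) = 0.82300
Series (A and B): 0.95085 × 0.82300 = 0.783

0.783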